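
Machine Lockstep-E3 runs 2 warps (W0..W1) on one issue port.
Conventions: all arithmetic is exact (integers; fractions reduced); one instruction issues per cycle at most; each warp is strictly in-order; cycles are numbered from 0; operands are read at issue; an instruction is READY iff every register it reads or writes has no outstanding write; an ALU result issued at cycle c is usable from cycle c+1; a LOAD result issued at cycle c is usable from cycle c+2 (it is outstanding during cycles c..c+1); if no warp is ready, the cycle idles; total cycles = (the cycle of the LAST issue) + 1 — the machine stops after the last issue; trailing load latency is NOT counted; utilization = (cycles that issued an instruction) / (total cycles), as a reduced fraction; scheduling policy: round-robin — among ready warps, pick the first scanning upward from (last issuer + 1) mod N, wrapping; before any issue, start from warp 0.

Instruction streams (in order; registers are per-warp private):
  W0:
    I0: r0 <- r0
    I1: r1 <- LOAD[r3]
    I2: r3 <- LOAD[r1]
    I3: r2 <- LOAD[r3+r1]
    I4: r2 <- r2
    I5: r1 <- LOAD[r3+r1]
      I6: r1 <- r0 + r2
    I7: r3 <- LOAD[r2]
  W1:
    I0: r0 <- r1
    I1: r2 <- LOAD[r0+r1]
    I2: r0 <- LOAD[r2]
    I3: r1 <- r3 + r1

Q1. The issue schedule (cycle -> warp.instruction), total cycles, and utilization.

cycle 0: W0.I0
cycle 1: W1.I0
cycle 2: W0.I1
cycle 3: W1.I1
cycle 4: W0.I2
cycle 5: W1.I2
cycle 6: W0.I3
cycle 7: W1.I3
cycle 8: W0.I4
cycle 9: W0.I5
cycle 10: idle
cycle 11: W0.I6
cycle 12: W0.I7

Answer: 13 cycles, utilization 12/13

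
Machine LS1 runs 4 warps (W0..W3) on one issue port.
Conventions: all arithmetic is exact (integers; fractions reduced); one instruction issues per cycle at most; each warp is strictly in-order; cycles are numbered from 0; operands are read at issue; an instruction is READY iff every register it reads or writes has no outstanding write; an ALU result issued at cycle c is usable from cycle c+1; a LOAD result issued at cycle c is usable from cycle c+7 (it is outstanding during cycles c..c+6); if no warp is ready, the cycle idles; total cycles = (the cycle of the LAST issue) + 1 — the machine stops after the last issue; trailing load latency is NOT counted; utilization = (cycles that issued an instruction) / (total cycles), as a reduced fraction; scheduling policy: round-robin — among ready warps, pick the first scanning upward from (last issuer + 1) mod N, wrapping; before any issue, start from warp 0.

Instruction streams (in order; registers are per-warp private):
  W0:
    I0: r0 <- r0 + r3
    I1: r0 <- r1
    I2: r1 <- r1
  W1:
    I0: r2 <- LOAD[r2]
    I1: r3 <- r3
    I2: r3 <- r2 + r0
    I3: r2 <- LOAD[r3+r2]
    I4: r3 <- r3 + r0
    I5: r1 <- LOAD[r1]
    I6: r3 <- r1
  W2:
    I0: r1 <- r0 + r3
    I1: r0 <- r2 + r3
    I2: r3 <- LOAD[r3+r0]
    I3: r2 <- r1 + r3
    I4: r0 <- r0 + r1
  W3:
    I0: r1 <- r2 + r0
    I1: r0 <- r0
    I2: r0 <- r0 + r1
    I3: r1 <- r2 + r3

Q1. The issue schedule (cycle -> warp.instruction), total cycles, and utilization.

cycle 0: W0.I0
cycle 1: W1.I0
cycle 2: W2.I0
cycle 3: W3.I0
cycle 4: W0.I1
cycle 5: W1.I1
cycle 6: W2.I1
cycle 7: W3.I1
cycle 8: W0.I2
cycle 9: W1.I2
cycle 10: W2.I2
cycle 11: W3.I2
cycle 12: W1.I3
cycle 13: W3.I3
cycle 14: W1.I4
cycle 15: W1.I5
cycle 16: idle
cycle 17: W2.I3
cycle 18: W2.I4
cycle 19: idle
cycle 20: idle
cycle 21: idle
cycle 22: W1.I6

Answer: 23 cycles, utilization 19/23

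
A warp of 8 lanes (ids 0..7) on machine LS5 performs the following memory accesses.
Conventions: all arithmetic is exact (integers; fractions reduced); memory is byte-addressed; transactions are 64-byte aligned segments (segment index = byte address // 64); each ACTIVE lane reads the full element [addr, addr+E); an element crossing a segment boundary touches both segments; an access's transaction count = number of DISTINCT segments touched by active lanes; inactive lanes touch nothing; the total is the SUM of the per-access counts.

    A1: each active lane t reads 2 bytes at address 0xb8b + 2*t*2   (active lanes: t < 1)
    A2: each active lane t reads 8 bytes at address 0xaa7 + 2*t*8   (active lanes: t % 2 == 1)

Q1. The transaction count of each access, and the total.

A1: 1 transaction
A2: 3 transactions

Answer: 1,3; total 4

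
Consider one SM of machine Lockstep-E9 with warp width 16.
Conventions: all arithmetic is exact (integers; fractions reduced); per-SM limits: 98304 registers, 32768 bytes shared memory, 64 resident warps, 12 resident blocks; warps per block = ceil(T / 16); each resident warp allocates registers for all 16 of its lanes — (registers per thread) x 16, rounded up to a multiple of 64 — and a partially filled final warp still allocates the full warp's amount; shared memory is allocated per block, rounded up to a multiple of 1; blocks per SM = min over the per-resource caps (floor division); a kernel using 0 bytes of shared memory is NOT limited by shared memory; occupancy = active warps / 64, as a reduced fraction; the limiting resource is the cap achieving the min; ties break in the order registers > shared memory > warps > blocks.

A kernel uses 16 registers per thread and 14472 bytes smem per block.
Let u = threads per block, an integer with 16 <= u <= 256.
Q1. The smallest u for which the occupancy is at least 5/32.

Answer: u = 65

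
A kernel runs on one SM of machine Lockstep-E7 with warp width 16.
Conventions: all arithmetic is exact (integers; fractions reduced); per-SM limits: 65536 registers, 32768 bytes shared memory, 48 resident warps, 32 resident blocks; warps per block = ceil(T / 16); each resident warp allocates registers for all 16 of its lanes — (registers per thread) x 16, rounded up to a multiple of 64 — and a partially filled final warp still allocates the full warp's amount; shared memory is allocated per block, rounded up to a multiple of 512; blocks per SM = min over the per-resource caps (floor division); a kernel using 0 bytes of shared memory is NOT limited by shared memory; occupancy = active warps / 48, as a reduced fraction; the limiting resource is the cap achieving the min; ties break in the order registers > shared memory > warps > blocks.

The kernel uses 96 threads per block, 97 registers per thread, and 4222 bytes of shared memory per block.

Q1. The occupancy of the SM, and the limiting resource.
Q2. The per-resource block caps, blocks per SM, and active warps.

Answer: occupancy 3/4, limited by registers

registers: 6 blocks
shared memory: 7 blocks
warps: 8 blocks
blocks: 32 blocks

Answer: 6 blocks, 36 active warps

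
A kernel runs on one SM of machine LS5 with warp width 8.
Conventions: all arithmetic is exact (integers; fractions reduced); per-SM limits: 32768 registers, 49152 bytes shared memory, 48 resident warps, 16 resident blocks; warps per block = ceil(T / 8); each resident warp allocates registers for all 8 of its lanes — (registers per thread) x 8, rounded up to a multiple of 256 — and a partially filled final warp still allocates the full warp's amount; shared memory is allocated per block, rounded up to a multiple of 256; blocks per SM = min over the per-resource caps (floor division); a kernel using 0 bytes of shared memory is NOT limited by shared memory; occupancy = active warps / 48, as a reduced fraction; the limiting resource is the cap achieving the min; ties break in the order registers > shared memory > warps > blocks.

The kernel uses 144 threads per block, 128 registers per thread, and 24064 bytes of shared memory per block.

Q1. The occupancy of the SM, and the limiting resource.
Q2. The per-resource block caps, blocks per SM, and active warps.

Answer: occupancy 3/8, limited by registers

registers: 1 block
shared memory: 2 blocks
warps: 2 blocks
blocks: 16 blocks

Answer: 1 block, 18 active warps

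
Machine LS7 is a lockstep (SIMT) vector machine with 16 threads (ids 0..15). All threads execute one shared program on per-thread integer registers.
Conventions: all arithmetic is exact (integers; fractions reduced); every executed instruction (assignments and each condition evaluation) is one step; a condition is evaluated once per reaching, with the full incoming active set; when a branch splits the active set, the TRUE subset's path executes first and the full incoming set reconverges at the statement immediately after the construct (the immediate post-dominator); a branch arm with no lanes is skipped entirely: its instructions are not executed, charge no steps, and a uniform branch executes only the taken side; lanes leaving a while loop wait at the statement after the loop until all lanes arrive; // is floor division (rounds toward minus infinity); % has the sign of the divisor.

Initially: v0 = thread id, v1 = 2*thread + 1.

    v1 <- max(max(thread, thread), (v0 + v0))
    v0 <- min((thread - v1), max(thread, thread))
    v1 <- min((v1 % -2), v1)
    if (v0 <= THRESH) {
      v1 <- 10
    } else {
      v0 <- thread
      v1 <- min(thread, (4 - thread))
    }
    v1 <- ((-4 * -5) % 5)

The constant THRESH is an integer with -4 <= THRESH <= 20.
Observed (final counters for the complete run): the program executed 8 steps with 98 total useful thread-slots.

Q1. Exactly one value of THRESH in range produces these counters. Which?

Answer: THRESH = -2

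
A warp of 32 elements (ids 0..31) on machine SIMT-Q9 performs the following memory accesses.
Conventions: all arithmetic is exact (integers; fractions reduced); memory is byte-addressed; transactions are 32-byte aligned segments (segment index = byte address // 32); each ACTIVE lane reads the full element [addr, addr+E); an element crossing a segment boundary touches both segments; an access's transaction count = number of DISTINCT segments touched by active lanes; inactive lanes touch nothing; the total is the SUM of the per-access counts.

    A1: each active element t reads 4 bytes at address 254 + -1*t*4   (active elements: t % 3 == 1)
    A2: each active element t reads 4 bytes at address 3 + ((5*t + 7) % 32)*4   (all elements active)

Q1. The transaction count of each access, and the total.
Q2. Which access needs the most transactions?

A1: 4 transactions
A2: 5 transactions

Answer: 4,5; total 9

Answer: A2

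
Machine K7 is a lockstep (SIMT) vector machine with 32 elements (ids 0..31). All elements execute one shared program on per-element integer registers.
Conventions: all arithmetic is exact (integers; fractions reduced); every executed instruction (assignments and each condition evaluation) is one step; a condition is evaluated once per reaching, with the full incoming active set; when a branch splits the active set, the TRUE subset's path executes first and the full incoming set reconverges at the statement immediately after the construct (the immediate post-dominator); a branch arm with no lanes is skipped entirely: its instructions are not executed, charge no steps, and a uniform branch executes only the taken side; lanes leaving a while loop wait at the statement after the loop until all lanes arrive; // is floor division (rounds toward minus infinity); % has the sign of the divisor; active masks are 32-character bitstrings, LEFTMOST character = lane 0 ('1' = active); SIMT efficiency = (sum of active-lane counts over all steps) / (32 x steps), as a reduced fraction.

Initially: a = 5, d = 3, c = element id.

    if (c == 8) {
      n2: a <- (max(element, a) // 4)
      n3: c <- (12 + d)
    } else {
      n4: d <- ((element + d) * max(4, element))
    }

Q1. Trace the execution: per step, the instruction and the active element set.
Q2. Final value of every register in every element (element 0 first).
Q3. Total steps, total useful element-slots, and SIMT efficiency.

step 0: eval (c == 8)                11111111111111111111111111111111
step 1: a <- (max(element, a) // 4)  00000000100000000000000000000000
step 2: c <- (12 + d)                00000000100000000000000000000000
step 3: d <- ((element + d) * max(4, element)) 11111111011111111111111111111111

Answer: 4 steps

a: 5,5,5,5,5,5,5,5,2,5,5,5,5,5,5,5,5,5,5,5,5,5,5,5,5,5,5,5,5,5,5,5
d: 12,16,20,24,28,40,54,70,3,108,130,154,180,208,238,270,304,340,378,418,460,504,550,598,648,700,754,810,868,928,990,1054
c: 0,1,2,3,4,5,6,7,15,9,10,11,12,13,14,15,16,17,18,19,20,21,22,23,24,25,26,27,28,29,30,31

steps = 4; useful = 65; efficiency = 65/128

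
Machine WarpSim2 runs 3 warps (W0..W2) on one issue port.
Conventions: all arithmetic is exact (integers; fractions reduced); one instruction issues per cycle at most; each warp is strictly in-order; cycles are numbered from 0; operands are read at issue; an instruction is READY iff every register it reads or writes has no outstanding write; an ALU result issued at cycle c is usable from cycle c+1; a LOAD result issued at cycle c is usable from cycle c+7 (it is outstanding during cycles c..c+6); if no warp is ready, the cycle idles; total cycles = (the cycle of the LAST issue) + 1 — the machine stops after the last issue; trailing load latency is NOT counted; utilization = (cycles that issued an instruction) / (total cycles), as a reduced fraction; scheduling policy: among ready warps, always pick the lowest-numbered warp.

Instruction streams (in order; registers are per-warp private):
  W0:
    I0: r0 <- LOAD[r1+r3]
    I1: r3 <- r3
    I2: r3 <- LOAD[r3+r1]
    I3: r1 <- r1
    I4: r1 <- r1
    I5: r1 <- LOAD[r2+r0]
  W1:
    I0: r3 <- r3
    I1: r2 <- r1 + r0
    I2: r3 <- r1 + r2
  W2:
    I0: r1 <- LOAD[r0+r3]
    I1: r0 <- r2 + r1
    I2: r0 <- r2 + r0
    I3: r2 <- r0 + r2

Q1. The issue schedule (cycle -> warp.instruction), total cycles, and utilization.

cycle 0: W0.I0
cycle 1: W0.I1
cycle 2: W0.I2
cycle 3: W0.I3
cycle 4: W0.I4
cycle 5: W1.I0
cycle 6: W1.I1
cycle 7: W0.I5
cycle 8: W1.I2
cycle 9: W2.I0
cycle 10: idle
cycle 11: idle
cycle 12: idle
cycle 13: idle
cycle 14: idle
cycle 15: idle
cycle 16: W2.I1
cycle 17: W2.I2
cycle 18: W2.I3

Answer: 19 cycles, utilization 13/19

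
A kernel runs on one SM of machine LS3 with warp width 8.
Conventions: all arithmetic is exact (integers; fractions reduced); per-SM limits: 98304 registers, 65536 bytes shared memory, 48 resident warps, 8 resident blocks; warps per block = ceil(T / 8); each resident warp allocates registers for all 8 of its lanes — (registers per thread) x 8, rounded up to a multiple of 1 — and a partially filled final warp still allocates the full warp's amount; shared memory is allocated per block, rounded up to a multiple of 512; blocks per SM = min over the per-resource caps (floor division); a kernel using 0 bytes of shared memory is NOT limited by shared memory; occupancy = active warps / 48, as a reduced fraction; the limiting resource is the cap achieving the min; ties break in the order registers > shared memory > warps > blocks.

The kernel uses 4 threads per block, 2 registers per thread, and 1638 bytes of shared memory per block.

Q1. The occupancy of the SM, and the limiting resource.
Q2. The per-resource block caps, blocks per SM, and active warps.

Answer: occupancy 1/6, limited by blocks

registers: 6144 blocks
shared memory: 32 blocks
warps: 48 blocks
blocks: 8 blocks

Answer: 8 blocks, 8 active warps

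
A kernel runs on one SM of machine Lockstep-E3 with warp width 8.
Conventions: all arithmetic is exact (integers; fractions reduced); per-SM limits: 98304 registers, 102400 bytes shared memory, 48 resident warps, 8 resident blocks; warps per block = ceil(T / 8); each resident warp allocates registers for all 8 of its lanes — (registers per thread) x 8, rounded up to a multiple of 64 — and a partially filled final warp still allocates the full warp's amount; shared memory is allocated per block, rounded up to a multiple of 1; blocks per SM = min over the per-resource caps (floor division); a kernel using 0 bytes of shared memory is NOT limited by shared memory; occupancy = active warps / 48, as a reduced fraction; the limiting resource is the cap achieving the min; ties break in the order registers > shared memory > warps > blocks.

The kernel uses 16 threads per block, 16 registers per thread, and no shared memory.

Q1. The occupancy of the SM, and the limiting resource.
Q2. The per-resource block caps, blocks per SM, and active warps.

Answer: occupancy 1/3, limited by blocks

registers: 384 blocks
shared memory: no limit (kernel uses none)
warps: 24 blocks
blocks: 8 blocks

Answer: 8 blocks, 16 active warps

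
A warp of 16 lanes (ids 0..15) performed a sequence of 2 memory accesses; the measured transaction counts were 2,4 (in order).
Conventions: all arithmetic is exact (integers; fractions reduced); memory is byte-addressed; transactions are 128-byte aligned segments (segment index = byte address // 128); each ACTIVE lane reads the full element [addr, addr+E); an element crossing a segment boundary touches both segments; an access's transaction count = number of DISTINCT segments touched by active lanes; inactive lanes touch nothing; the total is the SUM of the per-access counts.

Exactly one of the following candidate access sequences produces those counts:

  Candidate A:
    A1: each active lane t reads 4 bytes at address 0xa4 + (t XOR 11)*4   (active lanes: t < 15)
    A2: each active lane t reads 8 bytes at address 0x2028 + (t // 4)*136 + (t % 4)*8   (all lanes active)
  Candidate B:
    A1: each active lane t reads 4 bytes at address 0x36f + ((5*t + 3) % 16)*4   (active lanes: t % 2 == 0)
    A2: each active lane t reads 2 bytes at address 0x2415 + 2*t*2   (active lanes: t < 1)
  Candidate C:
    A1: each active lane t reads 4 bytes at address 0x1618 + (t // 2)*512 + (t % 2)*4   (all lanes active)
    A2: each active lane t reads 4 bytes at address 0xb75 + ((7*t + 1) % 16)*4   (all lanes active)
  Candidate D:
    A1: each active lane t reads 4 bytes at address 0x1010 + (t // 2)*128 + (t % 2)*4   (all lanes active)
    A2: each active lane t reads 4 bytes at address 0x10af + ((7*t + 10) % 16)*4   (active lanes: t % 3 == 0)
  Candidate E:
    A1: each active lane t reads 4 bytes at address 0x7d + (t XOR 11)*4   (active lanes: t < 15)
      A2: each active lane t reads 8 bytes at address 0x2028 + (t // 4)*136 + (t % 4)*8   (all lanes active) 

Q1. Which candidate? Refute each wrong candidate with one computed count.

A: A1 gives 1 transaction, not 2
B: A2 gives 1 transaction, not 4
C: A1 gives 8 transactions, not 2
D: A1 gives 8 transactions, not 2
E: all counts match (2,4)

Answer: E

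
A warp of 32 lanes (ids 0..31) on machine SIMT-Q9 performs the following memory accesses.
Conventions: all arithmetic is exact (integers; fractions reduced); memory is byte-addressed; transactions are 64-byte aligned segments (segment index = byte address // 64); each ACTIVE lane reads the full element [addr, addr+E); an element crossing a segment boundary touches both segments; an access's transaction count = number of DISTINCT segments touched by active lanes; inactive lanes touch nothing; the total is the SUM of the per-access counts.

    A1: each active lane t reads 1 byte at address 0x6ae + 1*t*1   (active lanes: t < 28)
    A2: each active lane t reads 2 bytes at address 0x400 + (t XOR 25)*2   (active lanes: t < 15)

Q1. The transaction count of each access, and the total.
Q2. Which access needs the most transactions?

A1: 2 transactions
A2: 1 transaction

Answer: 2,1; total 3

Answer: A1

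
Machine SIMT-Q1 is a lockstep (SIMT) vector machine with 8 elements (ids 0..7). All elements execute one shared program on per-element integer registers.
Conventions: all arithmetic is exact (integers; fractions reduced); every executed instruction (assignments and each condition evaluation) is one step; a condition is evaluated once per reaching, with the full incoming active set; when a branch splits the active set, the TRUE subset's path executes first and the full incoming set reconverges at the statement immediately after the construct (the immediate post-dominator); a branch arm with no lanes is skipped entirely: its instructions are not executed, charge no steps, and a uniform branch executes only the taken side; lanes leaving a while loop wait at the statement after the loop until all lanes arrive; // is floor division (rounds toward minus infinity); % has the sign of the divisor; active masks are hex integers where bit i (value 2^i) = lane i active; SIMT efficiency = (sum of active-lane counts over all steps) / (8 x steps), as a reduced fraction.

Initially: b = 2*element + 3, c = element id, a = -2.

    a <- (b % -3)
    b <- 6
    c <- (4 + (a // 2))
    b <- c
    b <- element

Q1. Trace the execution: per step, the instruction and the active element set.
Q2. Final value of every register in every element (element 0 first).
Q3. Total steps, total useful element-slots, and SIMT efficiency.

step 0: a <- (b % -3)                0xff
step 1: b <- 6                       0xff
step 2: c <- (4 + (a // 2))          0xff
step 3: b <- c                       0xff
step 4: b <- element                 0xff

Answer: 5 steps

b: 0,1,2,3,4,5,6,7
c: 4,3,3,4,3,3,4,3
a: 0,-1,-2,0,-1,-2,0,-1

steps = 5; useful = 40; efficiency = 40/40 = 1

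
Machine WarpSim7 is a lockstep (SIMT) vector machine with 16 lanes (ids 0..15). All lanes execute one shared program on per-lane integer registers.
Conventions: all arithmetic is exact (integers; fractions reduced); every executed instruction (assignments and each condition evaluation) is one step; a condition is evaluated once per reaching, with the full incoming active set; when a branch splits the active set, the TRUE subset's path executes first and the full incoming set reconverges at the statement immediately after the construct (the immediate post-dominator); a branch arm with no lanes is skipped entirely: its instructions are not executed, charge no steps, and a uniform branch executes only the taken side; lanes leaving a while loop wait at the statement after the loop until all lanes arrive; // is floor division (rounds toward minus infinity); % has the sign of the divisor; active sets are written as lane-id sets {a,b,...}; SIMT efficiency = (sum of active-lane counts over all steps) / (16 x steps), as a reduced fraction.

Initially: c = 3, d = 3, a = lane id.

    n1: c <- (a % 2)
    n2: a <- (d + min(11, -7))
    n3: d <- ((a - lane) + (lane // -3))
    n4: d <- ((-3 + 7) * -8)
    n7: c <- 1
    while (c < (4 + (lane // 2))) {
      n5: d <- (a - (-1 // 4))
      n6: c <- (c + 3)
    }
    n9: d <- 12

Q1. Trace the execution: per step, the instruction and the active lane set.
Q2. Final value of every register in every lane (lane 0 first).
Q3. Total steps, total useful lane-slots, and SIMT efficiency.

step 0: c <- (a % 2)                 {0,1,2,3,4,5,6,7,8,9,10,11,12,13,14,15}
step 1: a <- (d + min(11, -7))       {0,1,2,3,4,5,6,7,8,9,10,11,12,13,14,15}
step 2: d <- ((a - lane) + (lane // -3)) {0,1,2,3,4,5,6,7,8,9,10,11,12,13,14,15}
step 3: d <- ((-3 + 7) * -8)         {0,1,2,3,4,5,6,7,8,9,10,11,12,13,14,15}
step 4: c <- 1                       {0,1,2,3,4,5,6,7,8,9,10,11,12,13,14,15}
step 5: eval (c < (4 + (lane // 2))) {0,1,2,3,4,5,6,7,8,9,10,11,12,13,14,15}
step 6: d <- (a - (-1 // 4))         {0,1,2,3,4,5,6,7,8,9,10,11,12,13,14,15}
step 7: c <- (c + 3)                 {0,1,2,3,4,5,6,7,8,9,10,11,12,13,14,15}
step 8: eval (c < (4 + (lane // 2))) {0,1,2,3,4,5,6,7,8,9,10,11,12,13,14,15}
step 9: d <- (a - (-1 // 4))         {2,3,4,5,6,7,8,9,10,11,12,13,14,15}
step 10: c <- (c + 3)                 {2,3,4,5,6,7,8,9,10,11,12,13,14,15}
step 11: eval (c < (4 + (lane // 2))) {2,3,4,5,6,7,8,9,10,11,12,13,14,15}
step 12: d <- (a - (-1 // 4))         {8,9,10,11,12,13,14,15}
step 13: c <- (c + 3)                 {8,9,10,11,12,13,14,15}
step 14: eval (c < (4 + (lane // 2))) {8,9,10,11,12,13,14,15}
step 15: d <- (a - (-1 // 4))         {14,15}
step 16: c <- (c + 3)                 {14,15}
step 17: eval (c < (4 + (lane // 2))) {14,15}
step 18: d <- 12                      {0,1,2,3,4,5,6,7,8,9,10,11,12,13,14,15}

Answer: 19 steps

c: 4,4,7,7,7,7,7,7,10,10,10,10,10,10,13,13
d: 12,12,12,12,12,12,12,12,12,12,12,12,12,12,12,12
a: -4,-4,-4,-4,-4,-4,-4,-4,-4,-4,-4,-4,-4,-4,-4,-4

steps = 19; useful = 232; efficiency = 232/304 = 29/38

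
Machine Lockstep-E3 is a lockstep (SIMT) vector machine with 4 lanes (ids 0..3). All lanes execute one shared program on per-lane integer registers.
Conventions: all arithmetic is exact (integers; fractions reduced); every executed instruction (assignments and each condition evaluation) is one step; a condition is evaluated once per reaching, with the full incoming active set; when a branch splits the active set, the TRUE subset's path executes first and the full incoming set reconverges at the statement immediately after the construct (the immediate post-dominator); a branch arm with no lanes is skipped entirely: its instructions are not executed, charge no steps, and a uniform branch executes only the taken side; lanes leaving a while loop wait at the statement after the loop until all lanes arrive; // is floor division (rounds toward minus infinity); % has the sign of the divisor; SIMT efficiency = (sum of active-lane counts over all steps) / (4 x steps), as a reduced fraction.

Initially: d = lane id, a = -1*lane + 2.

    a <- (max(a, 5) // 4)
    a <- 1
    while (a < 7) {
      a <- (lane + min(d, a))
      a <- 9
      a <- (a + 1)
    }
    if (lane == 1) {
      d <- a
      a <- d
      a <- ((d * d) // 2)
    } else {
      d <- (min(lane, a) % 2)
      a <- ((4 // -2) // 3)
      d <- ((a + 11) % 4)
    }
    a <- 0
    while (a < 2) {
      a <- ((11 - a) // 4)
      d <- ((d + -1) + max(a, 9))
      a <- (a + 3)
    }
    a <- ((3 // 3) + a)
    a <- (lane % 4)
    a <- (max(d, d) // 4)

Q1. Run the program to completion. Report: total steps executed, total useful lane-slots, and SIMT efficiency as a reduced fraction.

Answer: 23 steps, 80 useful, 20/23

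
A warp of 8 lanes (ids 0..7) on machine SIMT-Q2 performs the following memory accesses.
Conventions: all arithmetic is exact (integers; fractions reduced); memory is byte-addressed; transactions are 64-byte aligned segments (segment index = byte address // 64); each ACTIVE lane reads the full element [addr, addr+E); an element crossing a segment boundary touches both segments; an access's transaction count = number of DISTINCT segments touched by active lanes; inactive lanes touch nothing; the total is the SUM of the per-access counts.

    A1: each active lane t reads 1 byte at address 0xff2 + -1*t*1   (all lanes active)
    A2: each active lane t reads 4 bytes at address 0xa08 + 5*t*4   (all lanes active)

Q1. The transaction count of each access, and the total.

A1: 1 transaction
A2: 3 transactions

Answer: 1,3; total 4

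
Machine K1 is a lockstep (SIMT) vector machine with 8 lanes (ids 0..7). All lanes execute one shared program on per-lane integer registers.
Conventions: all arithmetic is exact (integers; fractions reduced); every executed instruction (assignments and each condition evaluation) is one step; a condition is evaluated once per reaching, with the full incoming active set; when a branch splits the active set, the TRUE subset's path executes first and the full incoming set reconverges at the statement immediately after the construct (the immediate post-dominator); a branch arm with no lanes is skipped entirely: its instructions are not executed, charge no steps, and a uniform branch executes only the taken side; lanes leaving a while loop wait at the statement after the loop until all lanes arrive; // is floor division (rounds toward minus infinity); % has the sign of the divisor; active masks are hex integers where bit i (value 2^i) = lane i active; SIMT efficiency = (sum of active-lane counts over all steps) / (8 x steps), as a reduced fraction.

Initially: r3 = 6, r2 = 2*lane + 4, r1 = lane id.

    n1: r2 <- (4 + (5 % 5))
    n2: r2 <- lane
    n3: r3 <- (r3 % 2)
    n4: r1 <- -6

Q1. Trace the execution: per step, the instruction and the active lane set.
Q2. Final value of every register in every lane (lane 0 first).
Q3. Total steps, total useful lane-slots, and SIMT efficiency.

step 0: r2 <- (4 + (5 % 5))          0xff
step 1: r2 <- lane                   0xff
step 2: r3 <- (r3 % 2)               0xff
step 3: r1 <- -6                     0xff

Answer: 4 steps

r3: 0,0,0,0,0,0,0,0
r2: 0,1,2,3,4,5,6,7
r1: -6,-6,-6,-6,-6,-6,-6,-6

steps = 4; useful = 32; efficiency = 32/32 = 1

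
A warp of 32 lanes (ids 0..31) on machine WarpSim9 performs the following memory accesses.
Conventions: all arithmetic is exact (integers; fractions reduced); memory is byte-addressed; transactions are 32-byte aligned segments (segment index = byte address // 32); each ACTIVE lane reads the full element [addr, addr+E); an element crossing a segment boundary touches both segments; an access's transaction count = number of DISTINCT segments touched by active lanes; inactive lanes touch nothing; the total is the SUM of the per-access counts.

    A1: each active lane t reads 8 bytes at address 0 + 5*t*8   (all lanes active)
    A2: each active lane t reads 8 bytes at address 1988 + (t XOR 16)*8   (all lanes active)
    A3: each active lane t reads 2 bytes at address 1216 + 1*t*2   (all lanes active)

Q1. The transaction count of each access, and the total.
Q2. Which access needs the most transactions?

A1: 32 transactions
A2: 9 transactions
A3: 2 transactions

Answer: 32,9,2; total 43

Answer: A1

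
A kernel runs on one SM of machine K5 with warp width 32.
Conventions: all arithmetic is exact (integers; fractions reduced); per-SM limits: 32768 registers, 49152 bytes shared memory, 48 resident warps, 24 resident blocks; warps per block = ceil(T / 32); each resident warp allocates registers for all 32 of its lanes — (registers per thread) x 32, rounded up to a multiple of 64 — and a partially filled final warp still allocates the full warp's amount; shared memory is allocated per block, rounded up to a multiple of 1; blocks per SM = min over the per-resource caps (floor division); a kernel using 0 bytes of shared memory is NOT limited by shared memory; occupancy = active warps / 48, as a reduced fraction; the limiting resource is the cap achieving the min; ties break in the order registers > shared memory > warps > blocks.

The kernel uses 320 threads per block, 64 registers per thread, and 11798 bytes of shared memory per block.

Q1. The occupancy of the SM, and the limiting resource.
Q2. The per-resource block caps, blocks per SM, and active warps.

Answer: occupancy 5/24, limited by registers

registers: 1 block
shared memory: 4 blocks
warps: 4 blocks
blocks: 24 blocks

Answer: 1 block, 10 active warps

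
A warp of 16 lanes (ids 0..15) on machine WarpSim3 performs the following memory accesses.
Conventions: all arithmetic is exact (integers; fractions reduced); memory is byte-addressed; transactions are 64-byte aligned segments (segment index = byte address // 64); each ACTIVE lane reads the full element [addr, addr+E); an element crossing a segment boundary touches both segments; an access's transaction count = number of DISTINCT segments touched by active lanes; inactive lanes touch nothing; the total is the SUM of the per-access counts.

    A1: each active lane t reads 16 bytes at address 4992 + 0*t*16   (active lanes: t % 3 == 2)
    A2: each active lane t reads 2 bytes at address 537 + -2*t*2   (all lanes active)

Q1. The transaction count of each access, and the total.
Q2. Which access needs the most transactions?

A1: 1 transaction
A2: 2 transactions

Answer: 1,2; total 3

Answer: A2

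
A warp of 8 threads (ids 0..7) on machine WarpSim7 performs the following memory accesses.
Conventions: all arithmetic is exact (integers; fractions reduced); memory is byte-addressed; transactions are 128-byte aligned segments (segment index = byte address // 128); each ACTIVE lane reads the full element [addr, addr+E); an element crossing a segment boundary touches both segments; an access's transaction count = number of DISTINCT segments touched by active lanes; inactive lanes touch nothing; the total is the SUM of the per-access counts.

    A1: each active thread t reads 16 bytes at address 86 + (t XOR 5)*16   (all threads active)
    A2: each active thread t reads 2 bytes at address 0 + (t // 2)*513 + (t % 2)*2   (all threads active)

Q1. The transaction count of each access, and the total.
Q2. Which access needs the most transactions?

A1: 2 transactions
A2: 4 transactions

Answer: 2,4; total 6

Answer: A2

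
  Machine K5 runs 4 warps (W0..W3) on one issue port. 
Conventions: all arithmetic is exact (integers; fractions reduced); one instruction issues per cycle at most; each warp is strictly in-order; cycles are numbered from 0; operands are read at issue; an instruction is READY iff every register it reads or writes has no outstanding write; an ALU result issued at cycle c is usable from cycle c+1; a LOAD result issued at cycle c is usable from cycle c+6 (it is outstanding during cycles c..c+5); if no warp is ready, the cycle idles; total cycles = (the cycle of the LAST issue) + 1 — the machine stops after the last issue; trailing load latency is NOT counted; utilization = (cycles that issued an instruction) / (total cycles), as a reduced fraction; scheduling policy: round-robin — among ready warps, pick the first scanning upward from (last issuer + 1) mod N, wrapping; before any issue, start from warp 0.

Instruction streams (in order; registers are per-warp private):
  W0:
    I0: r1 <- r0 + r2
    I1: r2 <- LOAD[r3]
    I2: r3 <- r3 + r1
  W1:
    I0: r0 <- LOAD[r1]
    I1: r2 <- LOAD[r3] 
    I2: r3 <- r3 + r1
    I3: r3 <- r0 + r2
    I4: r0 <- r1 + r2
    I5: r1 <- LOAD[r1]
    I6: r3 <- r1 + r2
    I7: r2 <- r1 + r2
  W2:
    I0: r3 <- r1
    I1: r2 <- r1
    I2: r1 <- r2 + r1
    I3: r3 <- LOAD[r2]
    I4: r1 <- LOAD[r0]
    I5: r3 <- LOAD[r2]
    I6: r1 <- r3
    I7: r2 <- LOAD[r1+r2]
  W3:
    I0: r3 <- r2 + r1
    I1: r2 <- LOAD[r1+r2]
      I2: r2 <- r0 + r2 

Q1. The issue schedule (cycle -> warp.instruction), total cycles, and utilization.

cycle 0: W0.I0
cycle 1: W1.I0
cycle 2: W2.I0
cycle 3: W3.I0
cycle 4: W0.I1
cycle 5: W1.I1
cycle 6: W2.I1
cycle 7: W3.I1
cycle 8: W0.I2
cycle 9: W1.I2
cycle 10: W2.I2
cycle 11: W1.I3
cycle 12: W2.I3
cycle 13: W3.I2
cycle 14: W1.I4
cycle 15: W2.I4
cycle 16: W1.I5
cycle 17: idle
cycle 18: W2.I5
cycle 19: idle
cycle 20: idle
cycle 21: idle
cycle 22: W1.I6
cycle 23: W1.I7
cycle 24: W2.I6
cycle 25: W2.I7

Answer: 26 cycles, utilization 11/13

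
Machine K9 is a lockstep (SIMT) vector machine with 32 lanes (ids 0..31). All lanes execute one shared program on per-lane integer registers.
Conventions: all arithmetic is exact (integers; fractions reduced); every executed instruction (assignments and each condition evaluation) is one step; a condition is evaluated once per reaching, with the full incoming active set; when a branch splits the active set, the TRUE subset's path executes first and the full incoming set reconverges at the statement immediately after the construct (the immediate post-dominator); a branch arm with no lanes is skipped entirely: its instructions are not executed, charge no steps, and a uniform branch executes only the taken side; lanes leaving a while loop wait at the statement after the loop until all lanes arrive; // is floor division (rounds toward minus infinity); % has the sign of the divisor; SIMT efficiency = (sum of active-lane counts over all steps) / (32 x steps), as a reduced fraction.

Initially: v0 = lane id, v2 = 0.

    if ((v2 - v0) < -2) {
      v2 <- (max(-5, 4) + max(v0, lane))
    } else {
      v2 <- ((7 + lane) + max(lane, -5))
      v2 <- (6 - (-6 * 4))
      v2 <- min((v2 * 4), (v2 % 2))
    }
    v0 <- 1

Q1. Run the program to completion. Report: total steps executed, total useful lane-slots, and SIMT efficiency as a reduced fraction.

Answer: 6 steps, 102 useful, 17/32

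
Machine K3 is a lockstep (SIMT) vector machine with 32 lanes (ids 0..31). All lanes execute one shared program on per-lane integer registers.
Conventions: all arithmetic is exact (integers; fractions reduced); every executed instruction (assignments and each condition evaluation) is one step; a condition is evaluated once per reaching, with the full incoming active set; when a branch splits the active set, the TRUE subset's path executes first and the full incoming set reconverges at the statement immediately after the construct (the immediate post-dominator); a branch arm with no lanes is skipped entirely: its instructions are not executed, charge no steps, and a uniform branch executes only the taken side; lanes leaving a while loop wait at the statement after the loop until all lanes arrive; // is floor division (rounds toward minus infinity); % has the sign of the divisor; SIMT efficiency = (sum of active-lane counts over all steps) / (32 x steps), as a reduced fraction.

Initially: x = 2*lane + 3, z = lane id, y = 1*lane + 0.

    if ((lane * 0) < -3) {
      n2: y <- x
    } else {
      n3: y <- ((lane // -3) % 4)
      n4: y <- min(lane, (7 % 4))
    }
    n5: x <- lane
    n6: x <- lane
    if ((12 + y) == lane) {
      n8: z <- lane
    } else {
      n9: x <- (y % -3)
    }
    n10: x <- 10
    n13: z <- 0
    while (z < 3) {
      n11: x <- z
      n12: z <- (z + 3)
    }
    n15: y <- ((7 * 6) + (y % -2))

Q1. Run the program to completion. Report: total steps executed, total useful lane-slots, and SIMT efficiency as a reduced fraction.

Answer: 15 steps, 448 useful, 14/15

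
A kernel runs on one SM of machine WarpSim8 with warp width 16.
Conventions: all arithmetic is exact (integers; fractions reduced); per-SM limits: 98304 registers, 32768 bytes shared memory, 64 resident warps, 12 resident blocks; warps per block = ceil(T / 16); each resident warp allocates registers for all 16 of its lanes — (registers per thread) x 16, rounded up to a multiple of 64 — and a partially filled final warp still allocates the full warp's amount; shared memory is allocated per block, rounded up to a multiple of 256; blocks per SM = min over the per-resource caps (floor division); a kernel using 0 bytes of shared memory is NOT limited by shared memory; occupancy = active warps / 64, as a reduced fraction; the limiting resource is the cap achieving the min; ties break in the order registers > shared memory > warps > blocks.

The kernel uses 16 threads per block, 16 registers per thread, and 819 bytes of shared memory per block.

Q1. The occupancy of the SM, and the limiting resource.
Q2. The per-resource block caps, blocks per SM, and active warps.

Answer: occupancy 3/16, limited by blocks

registers: 384 blocks
shared memory: 32 blocks
warps: 64 blocks
blocks: 12 blocks

Answer: 12 blocks, 12 active warps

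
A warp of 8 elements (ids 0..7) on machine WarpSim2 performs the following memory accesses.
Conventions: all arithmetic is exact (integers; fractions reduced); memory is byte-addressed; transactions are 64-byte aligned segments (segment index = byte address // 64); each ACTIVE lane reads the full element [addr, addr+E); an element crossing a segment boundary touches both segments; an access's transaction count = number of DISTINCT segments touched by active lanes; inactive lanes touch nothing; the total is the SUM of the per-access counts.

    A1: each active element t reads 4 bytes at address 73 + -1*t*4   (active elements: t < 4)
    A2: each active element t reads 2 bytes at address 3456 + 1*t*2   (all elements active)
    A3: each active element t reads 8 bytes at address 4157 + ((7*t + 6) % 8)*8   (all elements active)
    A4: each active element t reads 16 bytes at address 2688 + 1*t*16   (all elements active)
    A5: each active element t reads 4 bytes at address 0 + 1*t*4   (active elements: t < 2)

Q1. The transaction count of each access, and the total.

A1: 2 transactions
A2: 1 transaction
A3: 2 transactions
A4: 2 transactions
A5: 1 transaction

Answer: 2,1,2,2,1; total 8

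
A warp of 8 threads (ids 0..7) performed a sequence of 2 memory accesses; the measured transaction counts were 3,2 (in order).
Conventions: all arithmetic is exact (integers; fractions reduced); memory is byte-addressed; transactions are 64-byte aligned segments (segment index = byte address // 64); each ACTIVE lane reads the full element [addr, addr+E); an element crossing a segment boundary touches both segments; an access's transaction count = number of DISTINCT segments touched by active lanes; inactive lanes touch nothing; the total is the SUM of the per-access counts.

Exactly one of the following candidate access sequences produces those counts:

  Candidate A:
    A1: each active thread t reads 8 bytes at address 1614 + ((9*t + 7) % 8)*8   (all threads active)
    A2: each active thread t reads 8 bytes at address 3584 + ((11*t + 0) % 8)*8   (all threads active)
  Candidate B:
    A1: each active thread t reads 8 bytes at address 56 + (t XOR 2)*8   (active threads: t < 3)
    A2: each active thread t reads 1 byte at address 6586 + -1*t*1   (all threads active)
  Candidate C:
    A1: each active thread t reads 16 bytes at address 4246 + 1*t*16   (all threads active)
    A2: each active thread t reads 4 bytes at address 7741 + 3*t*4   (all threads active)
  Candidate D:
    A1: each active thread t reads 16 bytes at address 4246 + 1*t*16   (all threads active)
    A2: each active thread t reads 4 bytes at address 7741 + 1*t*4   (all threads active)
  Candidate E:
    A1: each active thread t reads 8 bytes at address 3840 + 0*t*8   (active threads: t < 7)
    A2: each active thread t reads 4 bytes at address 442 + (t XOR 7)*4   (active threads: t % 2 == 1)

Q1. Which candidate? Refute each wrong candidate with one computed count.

A: A1 gives 2 transactions, not 3
B: A1 gives 2 transactions, not 3
C: A2 gives 3 transactions, not 2
E: A1 gives 1 transaction, not 3
D: all counts match (3,2)

Answer: D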